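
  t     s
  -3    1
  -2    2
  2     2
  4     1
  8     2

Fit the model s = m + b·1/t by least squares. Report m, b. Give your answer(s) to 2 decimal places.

m = 1.60, b = 0.15

The normal system XᵀX·[m, b]ᵀ = Xᵀs is [[5, 1/24]; [1/24, 397/576]]·[m, b]ᵀ = [8, 1/6]ᵀ.
det = 5·(397/576) − (1/24)² = 31/9.
m = (8·(397/576) − (1/24)·(1/6))/(31/9) = 793/496; b = (5·(1/6) − (1/24)·8)/(31/9) = 9/62.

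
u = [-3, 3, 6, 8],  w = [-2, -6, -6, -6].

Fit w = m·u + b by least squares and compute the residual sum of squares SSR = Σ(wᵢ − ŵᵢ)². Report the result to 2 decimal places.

SSR = 2.20

Normal-equation sums: Σu·u = 118, Σu = 14, Σ1 = 4.
Right-hand side: Σu·w = -96, Σw = -20.
So AᵀA·[m, b]ᵀ = Aᵀw: [[118, 14]; [14, 4]]·[m, b]ᵀ = [-96, -20]ᵀ.
det = 118·4 − 14² = 276.
m = ((-96)·4 − 14·(-20))/276 = -26/69; b = (118·(-20) − 14·(-96))/276 = -254/69.
Residuals: 38/69, -82/69, -4/69, 16/23; SSR = 152/69.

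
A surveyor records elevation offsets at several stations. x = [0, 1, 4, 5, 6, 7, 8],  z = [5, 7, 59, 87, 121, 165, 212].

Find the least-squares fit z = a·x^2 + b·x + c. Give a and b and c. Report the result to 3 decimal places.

a = 3.150, b = 0.786, c = 4.287

Compute the Gram sums: Σx^2·x^2 = 8675, Σx^2·x = 1261, Σx^2 = 191, Σx·x = 191, Σx = 31, Σ1 = 7.
For Aᵀz: Σx^2·z = 29135, Σx·z = 4255, Σz = 656.
Solving the 3×3 system (Gaussian elimination) gives a = 50315/15974, b = 12561/15974, c = 34242/7987.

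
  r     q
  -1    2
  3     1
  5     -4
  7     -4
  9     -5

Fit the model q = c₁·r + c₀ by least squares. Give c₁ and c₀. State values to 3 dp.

Setting ∂/∂c₁ … = 0 gives: 165·c₁ + 23·c₀ = -92;  23·c₁ + 5·c₀ = -10.
(Σr·r = 165, Σr = 23, Σ1 = 5, Σr·q = -92, Σq = -10.)
Δ = 165·5 − 23² = 296.
c₁ = ((-92)·5 − 23·(-10))/296 = -115/148; c₀ = (165·(-10) − 23·(-92))/296 = 233/148.

c₁ = -0.777, c₀ = 1.574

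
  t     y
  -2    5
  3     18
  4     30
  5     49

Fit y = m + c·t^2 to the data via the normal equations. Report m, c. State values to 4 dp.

m = -2.1506, c = 2.0482

Normal-equation sums: Σ1 = 4, Σt^2 = 54, Σt^2·t^2 = 978.
Moment sums: Σy = 102, Σt^2·y = 1887.
Normal equations: [[4, 54]; [54, 978]]·[m, c]ᵀ = [102, 1887]ᵀ.
Determinant 4·978 − 54² = 996.
m = (102·978 − 54·1887)/996 = -357/166; c = (4·1887 − 54·102)/996 = 170/83.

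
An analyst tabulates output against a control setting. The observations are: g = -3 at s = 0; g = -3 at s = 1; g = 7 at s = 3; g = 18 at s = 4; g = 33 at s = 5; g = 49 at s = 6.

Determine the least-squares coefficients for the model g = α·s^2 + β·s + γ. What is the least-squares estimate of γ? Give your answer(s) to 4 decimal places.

γ = -3.0833

Forming XᵀX = [[2259, 433, 87]; [433, 87, 19]; [87, 19, 6]] and Xᵀg = [2937, 549, 101]ᵀ gives XᵀX·[α, β, γ]ᵀ = Xᵀg.
Solving the 3×3 system (Gaussian elimination) gives α = 293/168, β = -95/56, γ = -37/12.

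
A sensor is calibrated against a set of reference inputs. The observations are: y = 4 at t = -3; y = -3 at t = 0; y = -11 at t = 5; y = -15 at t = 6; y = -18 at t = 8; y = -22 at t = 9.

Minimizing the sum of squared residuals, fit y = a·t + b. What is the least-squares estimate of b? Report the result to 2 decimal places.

b = -2.26

MᵀM·[a, b]ᵀ = Mᵀy reads: 215·a + 25·b = -499;  25·a + 6·b = -65.
(Σt·t = 215, Σt = 25, Σ1 = 6, Σt·y = -499, Σy = -65.)
Eliminating b: 6·(row 1) − 25·(row 2) gives 665·a = 6·(-499) − 25·(-65) = -1369, so a = -1369/665.
Then b = ((-65) − 25·(-1369/665))/6 = -300/133.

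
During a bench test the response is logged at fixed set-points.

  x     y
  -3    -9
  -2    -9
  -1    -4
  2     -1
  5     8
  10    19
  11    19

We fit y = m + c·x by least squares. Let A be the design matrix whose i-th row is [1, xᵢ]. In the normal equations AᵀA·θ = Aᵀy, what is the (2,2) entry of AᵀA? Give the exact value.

Row 2 ↔ basis x, column 2 ↔ basis x, so (AᵀA)_{2,2} = Σᵢ (x)·(x) = (-3)·(-3) + (-2)·(-2) + (-1)·(-1) + (2)·(2) + (5)·(5) + (10)·(10) + (11)·(11) = 264.

264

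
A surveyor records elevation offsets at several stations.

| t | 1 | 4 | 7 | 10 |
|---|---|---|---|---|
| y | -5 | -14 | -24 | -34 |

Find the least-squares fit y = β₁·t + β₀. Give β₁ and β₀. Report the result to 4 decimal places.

β₁ = -3.2333, β₀ = -1.4667

With design matrix X, XᵀX = [[166, 22]; [22, 4]] and Xᵀy = [-569, -77]ᵀ.
Eliminating β₀: 4·(row 1) − 22·(row 2) gives 180·β₁ = 4·(-569) − 22·(-77) = -582, so β₁ = -97/30.
Then β₀ = ((-77) − 22·(-97/30))/4 = -22/15.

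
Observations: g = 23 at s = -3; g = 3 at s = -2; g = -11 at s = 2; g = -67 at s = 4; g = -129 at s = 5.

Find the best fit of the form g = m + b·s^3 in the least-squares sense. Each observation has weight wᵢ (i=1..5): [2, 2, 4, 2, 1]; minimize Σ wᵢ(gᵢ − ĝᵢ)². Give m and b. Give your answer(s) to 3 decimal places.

The normal system AᵀWA·[m, b]ᵀ = AᵀWg is [[11, 215]; [215, 25659]]·[m, b]ᵀ = [-255, -26343]ᵀ.
Eliminating b: 25659·(row 1) − 215·(row 2) gives 236024·m = 25659·(-255) − 215·(-26343) = -879300, so m = -219825/59006.
Then b = ((-26343) − 215·(-219825/59006))/25659 = -58737/59006.

m = -3.725, b = -0.995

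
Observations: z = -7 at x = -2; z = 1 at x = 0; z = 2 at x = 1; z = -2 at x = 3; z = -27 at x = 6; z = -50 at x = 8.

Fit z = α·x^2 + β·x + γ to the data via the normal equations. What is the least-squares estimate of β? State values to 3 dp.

β = 1.816

With design matrix M, MᵀM = [[5490, 748, 114]; [748, 114, 16]; [114, 16, 6]] and Mᵀz = [-4216, -552, -83]ᵀ.
Solving the 3×3 system (Gaussian elimination) gives α = -3271/3156, β = 955/526, γ = 3211/3156.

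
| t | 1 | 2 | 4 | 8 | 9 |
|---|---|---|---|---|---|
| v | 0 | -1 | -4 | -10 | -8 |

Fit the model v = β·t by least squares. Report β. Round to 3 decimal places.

β = -1.024

MᵀM·[β]ᵀ = Mᵀv reads: 166·β = -170.
β = (-170)/166 = -1.0241.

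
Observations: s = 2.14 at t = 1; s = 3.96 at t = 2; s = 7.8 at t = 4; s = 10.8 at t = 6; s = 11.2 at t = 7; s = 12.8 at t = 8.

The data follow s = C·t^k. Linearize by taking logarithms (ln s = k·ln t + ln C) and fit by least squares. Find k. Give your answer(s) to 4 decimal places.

k = 0.8662

Let Y = ln s. Fitting Y = k·ln t + ln C by least squares:
AᵀA = [[13.7233, 7.8966]; [7.8966, 6]], rhs = [18.0677, 11.5361]ᵀ  (here Σln t = 7.8966, Σ(ln t)² = 13.7233, Σln s = 11.5361, Σln t·ln s = 18.0677).
Solving (det = 19.9843): k = 0.86623, ln C = 0.78264.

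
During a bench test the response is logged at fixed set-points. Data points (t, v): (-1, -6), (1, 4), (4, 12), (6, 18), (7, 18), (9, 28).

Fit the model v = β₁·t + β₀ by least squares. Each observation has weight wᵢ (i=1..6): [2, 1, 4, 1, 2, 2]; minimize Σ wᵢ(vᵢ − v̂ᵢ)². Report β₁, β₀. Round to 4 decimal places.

Forming MᵀWM = [[363, 53]; [53, 12]] and MᵀWv = [1072, 150]ᵀ gives MᵀWM·[β₁, β₀]ᵀ = MᵀWv.
det = 363·12 − 53² = 1547.
β₁ = (1072·12 − 53·150)/1547 = 54/17; β₀ = (363·150 − 53·1072)/1547 = -26/17.

β₁ = 3.1765, β₀ = -1.5294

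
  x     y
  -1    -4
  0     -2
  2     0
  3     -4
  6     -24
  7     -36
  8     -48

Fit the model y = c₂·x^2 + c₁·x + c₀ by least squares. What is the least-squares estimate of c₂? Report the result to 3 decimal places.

From the data, Σx^2·x^2 = 7891, Σx^2·x = 1105, Σx^2 = 163, Σx·x = 163, Σx = 25, Σ1 = 7.
For Mᵀy: Σx^2·y = -5740, Σx·y = -788, Σy = -118.
MᵀM·[c₂, c₁, c₀]ᵀ = Mᵀy becomes [[7891, 1105, 163]; [1105, 163, 25]; [163, 25, 7]]·[c₂, c₁, c₀]ᵀ = [-5740, -788, -118]ᵀ.
Inverting the 3×3 Gram matrix, [c₂, c₁, c₀]ᵀ = [-2108/2079, 9227/4158, -443/378]ᵀ.

c₂ = -1.014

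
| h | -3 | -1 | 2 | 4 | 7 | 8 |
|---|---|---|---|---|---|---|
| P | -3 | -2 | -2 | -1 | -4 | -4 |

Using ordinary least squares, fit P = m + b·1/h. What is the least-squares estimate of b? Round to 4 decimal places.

Compute the Gram sums: Σ1 = 6, Σ1/h = -53/168, Σ1/h·1/h = 41197/28224.
And ΣP = -16, Σ1/h·P = 19/28.
XᵀX·[m, b]ᵀ = XᵀP becomes [[6, -53/168]; [-53/168, 41197/28224]]·[m, b]ᵀ = [-16, 19/28]ᵀ.
Determinant 6·(41197/28224) − (-53/168)² = 244373/28224.
m = ((-16)·(41197/28224) − (-53/168)·(19/28))/(244373/28224) = -653110/244373; b = (6·(19/28) − (-53/168)·(-16))/(244373/28224) = -27552/244373.

b = -0.1127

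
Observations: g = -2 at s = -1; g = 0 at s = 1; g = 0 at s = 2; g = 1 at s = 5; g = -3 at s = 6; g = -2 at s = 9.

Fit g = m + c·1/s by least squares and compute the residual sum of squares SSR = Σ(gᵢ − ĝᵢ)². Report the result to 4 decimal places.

SSR = 9.2223

XᵀX·[m, c]ᵀ = Xᵀg reads: 6·m + (44/45)·c = -6;  (44/45)·m + (9437/4050)·c = 133/90.
Determinant 6·(9437/4050) − (44/45)² = 1055/81.
m = ((-6)·(9437/4050) − (44/45)·(133/90))/(1055/81) = -31237/26375; c = (6·(133/90) − (44/45)·(-6))/(1055/81) = 5967/5275.
Residuals: 8322/26375, 1402/26375, 32639/52750, 10329/5275, -105721/52750, -24828/26375; SSR = 486477/52750.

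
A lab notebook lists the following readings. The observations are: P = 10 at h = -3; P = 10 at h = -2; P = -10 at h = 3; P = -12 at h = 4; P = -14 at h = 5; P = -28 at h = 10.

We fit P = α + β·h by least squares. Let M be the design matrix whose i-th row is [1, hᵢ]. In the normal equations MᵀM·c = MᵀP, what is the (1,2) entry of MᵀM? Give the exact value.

Row 1 ↔ basis 1, column 2 ↔ basis h, so (MᵀM)_{1,2} = Σᵢ h = (1)·(-3) + (1)·(-2) + (1)·(3) + (1)·(4) + (1)·(5) + (1)·(10) = 17.

17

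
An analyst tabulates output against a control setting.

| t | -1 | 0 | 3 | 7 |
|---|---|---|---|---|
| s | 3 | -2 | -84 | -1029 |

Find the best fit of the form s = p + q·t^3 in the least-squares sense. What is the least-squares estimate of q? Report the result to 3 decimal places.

q = -2.995

Normal-equation sums: Σ1 = 4, Σt^3 = 369, Σt^3·t^3 = 118379.
And Σs = -1112, Σt^3·s = -355218.
Normal equations: [[4, 369]; [369, 118379]]·[p, q]ᵀ = [-1112, -355218]ᵀ.
Determinant 4·118379 − 369² = 337355.
p = ((-1112)·118379 − 369·(-355218))/337355 = -562006/337355; q = (4·(-355218) − 369·(-1112))/337355 = -1010544/337355.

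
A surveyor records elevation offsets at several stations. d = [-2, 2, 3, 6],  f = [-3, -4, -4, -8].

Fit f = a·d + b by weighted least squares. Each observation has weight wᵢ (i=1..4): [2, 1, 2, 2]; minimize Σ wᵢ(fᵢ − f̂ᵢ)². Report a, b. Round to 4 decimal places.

Forming AᵀWA = [[102, 16]; [16, 7]] and AᵀWf = [-116, -34]ᵀ gives AᵀWA·[a, b]ᵀ = AᵀWf.
det = 102·7 − 16² = 458.
a = ((-116)·7 − 16·(-34))/458 = -134/229; b = (102·(-34) − 16·(-116))/458 = -806/229.

a = -0.5852, b = -3.5197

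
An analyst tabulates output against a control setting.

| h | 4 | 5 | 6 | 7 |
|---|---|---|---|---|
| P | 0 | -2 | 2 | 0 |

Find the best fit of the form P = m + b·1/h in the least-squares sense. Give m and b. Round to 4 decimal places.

With design matrix M, MᵀM = [[4, 319/420]; [319/420, 26581/176400]] and MᵀP = [0, -1/15]ᵀ.
Determinant 4·(26581/176400) − (319/420)² = 507/19600.
m = (0·(26581/176400) − (319/420)·(-1/15))/(507/19600) = 8932/4563; b = (4·(-1/15) − (319/420)·0)/(507/19600) = -15680/1521.

m = 1.9575, b = -10.3090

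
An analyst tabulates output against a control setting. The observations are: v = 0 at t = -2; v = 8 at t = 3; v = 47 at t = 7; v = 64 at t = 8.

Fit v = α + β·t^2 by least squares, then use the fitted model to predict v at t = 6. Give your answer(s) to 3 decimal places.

Entries of MᵀM: Σ1 = 4, Σt^2 = 126, Σt^2·t^2 = 6594.
Moment sums: Σv = 119, Σt^2·v = 6471.
Normal equations: [[4, 126]; [126, 6594]]·[α, β]ᵀ = [119, 6471]ᵀ.
Determinant 4·6594 − 126² = 10500.
α = (119·6594 − 126·6471)/10500 = -73/25; β = (4·6471 − 126·119)/10500 = 363/350.
At t = 6: v̂ = (-73/25)·(1) + (363/350)·(36) = 6023/175.

v̂ = 34.417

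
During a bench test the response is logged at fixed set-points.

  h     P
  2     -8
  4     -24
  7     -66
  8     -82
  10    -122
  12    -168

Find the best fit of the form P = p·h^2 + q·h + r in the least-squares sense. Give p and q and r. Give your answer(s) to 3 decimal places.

Setting ∂/∂p … = 0 gives: 37505·p + 3655·q + 377·r = -45290;  3655·p + 377·q + 43·r = -4466;  377·p + 43·q + 6·r = -470.
(Σh^2·h^2 = 37505, Σh^2·h = 3655, Σh^2 = 377, Σh·h = 377, Σh = 43, Σ1 = 6, Σh^2·P = -45290, Σh·P = -4466, ΣP = -470.)
Inverting the 3×3 Gram matrix, [p, q, r]ᵀ = [-8237/9114, -31277/9114, 4630/1519]ᵀ.

p = -0.904, q = -3.432, r = 3.048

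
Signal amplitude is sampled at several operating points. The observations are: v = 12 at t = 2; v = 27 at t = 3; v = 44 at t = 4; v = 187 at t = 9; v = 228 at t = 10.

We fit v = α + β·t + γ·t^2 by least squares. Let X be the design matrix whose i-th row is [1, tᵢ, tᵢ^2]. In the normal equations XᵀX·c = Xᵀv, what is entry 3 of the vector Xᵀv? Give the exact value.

38942

Entry 3 ↔ basis t^2, so (Xᵀv)_{3} = Σᵢ (t^2)·vᵢ = (4)·(12) + (9)·(27) + (16)·(44) + (81)·(187) + (100)·(228) = 38942.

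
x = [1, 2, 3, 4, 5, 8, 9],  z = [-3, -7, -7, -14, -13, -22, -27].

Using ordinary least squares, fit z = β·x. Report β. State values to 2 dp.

β = -2.89

Compute the Gram sums: Σx·x = 200.
Moment sums: Σx·z = -578.
Hence β = -578 / 200 ≈ -2.89.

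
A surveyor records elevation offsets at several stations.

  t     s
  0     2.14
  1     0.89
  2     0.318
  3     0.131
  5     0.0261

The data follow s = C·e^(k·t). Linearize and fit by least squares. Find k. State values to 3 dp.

Taking logs, ln s = k·t + ln C, so regress ln s on t.
Σt = 11.0000, Σ(t)² = 39.0000, Σln s = -6.1798, Σt·ln s = -26.7347.
Equations: 39.0000·k + 11.0000·ln C = -26.7347;  11.0000·k + 5·ln C = -6.1798.
Slope k = (n·Σt·ln s − Σt·Σln s)/(n·Σ(t)² − (Σt)²) = (5·-26.7347 − 11.0000·-6.1798)/74.0000 = -0.88778; ln C = (Σln s − k·Σt)/n = 0.71715.

k = -0.888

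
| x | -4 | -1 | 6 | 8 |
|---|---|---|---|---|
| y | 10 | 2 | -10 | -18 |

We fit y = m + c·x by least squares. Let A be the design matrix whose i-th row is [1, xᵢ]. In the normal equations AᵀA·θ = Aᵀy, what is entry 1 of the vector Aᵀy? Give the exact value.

Entry 1 ↔ basis 1, so (Aᵀy)_{1} = Σᵢ yᵢ = (1)·(10) + (1)·(2) + (1)·(-10) + (1)·(-18) = -16.

-16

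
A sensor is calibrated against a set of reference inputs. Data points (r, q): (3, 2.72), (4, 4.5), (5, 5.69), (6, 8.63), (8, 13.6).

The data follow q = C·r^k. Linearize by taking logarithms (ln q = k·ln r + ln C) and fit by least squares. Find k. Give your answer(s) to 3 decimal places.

k = 1.633

With ln qᵢ as the transformed response and ln rᵢ as the regressor:
Sums: Σln r = 7.9655, Σ(ln r)² = 13.2535, Σln q = 9.0087, Σln r·ln q = 15.2719.
Normal system: [[13.2535, 7.9655]; [7.9655, 5]]·[k, ln C]ᵀ = [15.2719, 9.0087]ᵀ.
Slope k = (n·Σln r·ln q − Σln r·Σln q)/(n·Σ(ln r)² − (Σln r)²) = (5·15.2719 − 7.9655·9.0087)/2.8177 = 1.63255; ln C = (Σln q − k·Σln r)/n = -0.79908.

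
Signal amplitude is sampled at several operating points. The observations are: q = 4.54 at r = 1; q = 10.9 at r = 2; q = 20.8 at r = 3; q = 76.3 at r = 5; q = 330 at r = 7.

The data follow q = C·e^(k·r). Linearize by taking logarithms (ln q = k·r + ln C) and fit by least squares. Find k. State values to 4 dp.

k = 0.6987

Taking logs, ln q = k·r + ln C, so regress ln q on r.
Sums: Σr = 18.0000, Σ(r)² = 88.0000, Σln q = 17.0704, Σr·ln q = 77.6623.
Normal system: [[88.0000, 18.0000]; [18.0000, 5]]·[k, ln C]ᵀ = [77.6623, 17.0704]ᵀ.
Solving (det = 116.0000): k = 0.69866, ln C = 0.89891.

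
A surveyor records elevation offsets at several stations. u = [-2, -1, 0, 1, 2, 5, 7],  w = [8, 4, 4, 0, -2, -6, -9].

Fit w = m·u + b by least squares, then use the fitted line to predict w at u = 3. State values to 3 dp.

Normal-equation sums: Σu·u = 84, Σu = 12, Σ1 = 7.
For Aᵀw: Σu·w = -117, Σw = -1.
Determinant 84·7 − 12² = 444.
m = ((-117)·7 − 12·(-1))/444 = -269/148; b = (84·(-1) − 12·(-117))/444 = 110/37.
At u = 3: ŵ = (-269/148)·(3) + (110/37)·(1) = -367/148.

ŵ = -2.480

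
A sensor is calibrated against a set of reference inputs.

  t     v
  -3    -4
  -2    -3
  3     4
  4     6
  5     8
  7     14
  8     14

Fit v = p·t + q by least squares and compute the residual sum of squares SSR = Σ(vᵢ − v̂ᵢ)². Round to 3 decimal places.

SSR = 7.674

Forming MᵀM = [[176, 22]; [22, 7]] and Mᵀv = [304, 39]ᵀ gives MᵀM·[p, q]ᵀ = Mᵀv.
Δ = 176·7 − 22² = 748.
p = (304·7 − 22·39)/748 = 635/374; q = (176·39 − 22·304)/748 = 4/17.
Residuals: 321/374, 30/187, -497/374, -192/187, -271/374, 703/374, 2/11; SSR = 1435/187.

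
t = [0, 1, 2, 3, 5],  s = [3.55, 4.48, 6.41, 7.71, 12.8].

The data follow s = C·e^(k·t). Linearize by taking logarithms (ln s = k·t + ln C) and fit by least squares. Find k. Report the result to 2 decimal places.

k = 0.26

Linearized form: ln s = k·t + ln C. From the 5 transformed points,
Σt = 11.0000, Σ(t)² = 39.0000, Σln s = 9.2164, Σt·ln s = 24.0901.
Equations: 39.0000·k + 11.0000·ln C = 24.0901;  11.0000·k + 5·ln C = 9.2164.
Solving (det = 74.0000): k = 0.25771, ln C = 1.27632.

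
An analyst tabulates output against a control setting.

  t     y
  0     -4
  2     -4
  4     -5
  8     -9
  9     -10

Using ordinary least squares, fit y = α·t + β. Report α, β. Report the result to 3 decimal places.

α = -0.723, β = -3.074

Normal-equation sums: Σt·t = 165, Σt = 23, Σ1 = 5.
Moment sums: Σt·y = -190, Σy = -32.
So AᵀA·[α, β]ᵀ = Aᵀy: [[165, 23]; [23, 5]]·[α, β]ᵀ = [-190, -32]ᵀ.
Determinant 165·5 − 23² = 296.
α = ((-190)·5 − 23·(-32))/296 = -107/148; β = (165·(-32) − 23·(-190))/296 = -455/148.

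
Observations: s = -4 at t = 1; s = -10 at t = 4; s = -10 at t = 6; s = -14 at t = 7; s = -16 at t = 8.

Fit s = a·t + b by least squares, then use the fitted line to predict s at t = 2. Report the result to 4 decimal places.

ŝ = -5.6883

XᵀX·[a, b]ᵀ = Xᵀs reads: 166·a + 26·b = -330;  26·a + 5·b = -54.
Determinant 166·5 − 26² = 154.
a = ((-330)·5 − 26·(-54))/154 = -123/77; b = (166·(-54) − 26·(-330))/154 = -192/77.
At t = 2: ŝ = (-123/77)·(2) + (-192/77)·(1) = -438/77.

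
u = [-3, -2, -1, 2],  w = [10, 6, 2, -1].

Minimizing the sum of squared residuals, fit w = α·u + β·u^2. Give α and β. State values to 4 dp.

α = -1.6625, β = 0.5741

Normal-equation sums: Σu·u = 18, Σu·u^2 = -28, Σu^2·u^2 = 114.
And Σu·w = -46, Σu^2·w = 112.
XᵀX·[α, β]ᵀ = Xᵀw becomes [[18, -28]; [-28, 114]]·[α, β]ᵀ = [-46, 112]ᵀ.
Determinant 18·114 − (-28)² = 1268.
α = ((-46)·114 − (-28)·112)/1268 = -527/317; β = (18·112 − (-28)·(-46))/1268 = 182/317.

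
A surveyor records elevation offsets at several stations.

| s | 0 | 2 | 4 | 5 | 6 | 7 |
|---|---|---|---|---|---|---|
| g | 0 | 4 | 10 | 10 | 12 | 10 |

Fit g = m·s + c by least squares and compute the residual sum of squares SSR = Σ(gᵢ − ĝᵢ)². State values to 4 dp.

SSR = 15.0980

With design matrix M, MᵀM = [[130, 24]; [24, 6]] and Mᵀg = [240, 46]ᵀ.
Eliminating c: 6·(row 1) − 24·(row 2) gives 204·m = 6·240 − 24·46 = 336, so m = 28/17.
Then c = (46 − 24·(28/17))/6 = 55/51.
Residuals: -55/51, -19/51, 7/3, 35/51, 53/51, -133/51; SSR = 770/51.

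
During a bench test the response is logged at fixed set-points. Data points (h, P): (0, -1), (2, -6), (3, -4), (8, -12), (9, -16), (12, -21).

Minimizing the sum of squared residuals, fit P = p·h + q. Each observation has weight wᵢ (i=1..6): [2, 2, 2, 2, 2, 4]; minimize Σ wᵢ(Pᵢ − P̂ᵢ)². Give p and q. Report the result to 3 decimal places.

The normal system XᵀWX·[p, q]ᵀ = XᵀWP is [[892, 92]; [92, 14]]·[p, q]ᵀ = [-1536, -162]ᵀ.
Δ = 892·14 − 92² = 4024.
p = ((-1536)·14 − 92·(-162))/4024 = -825/503; q = (892·(-162) − 92·(-1536))/4024 = -399/503.

p = -1.640, q = -0.793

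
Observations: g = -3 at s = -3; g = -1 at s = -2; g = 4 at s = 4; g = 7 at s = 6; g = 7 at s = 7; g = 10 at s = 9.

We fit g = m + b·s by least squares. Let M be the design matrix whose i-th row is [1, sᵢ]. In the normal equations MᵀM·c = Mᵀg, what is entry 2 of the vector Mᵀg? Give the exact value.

Entry 2 ↔ basis s, so (Mᵀg)_{2} = Σᵢ (s)·gᵢ = (-3)·(-3) + (-2)·(-1) + (4)·(4) + (6)·(7) + (7)·(7) + (9)·(10) = 208.

208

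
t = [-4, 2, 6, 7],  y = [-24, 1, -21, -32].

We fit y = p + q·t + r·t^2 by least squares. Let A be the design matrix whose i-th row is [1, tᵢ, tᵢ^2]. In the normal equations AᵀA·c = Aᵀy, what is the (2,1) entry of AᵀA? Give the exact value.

Row 2 ↔ basis t, column 1 ↔ basis 1, so (AᵀA)_{2,1} = Σᵢ t = (-4)·(1) + (2)·(1) + (6)·(1) + (7)·(1) = 11.

11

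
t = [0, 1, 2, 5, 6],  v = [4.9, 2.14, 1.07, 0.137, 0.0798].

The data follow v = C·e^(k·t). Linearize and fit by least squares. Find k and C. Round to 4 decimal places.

Linearized form: ln v = k·t + ln C. From the 5 transformed points,
Σt = 14.0000, Σ(t)² = 66.0000, Σln v = -2.0983, Σt·ln v = -24.2121.
Equations: 66.0000·k + 14.0000·ln C = -24.2121;  14.0000·k + 5·ln C = -2.0983.
Solving (det = 134.0000): k = -0.68421, ln C = 1.49613, so C = exp(1.49613) = 4.46439.

k = -0.6842, C = 4.4644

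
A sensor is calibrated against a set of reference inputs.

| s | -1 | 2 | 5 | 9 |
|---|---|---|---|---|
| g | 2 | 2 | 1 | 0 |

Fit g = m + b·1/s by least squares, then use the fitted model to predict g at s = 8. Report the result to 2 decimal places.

ĝ = 1.17

Sums needed: Σ1 = 4, Σ1/s = -17/90, Σ1/s·1/s = 10549/8100.
And Σg = 5, Σ1/s·g = -4/5.
Normal equations: [[4, -17/90]; [-17/90, 10549/8100]]·[m, b]ᵀ = [5, -4/5]ᵀ.
Eliminating b: (10549/8100)·(row 1) − (-17/90)·(row 2) gives (13969/2700)·m = (10549/8100)·5 − (-17/90)·(-4/5) = 51521/8100, so m = 51521/41907.
Then b = ((-4/5) − (-17/90)·(51521/41907))/(10549/8100) = -6090/13969.
At s = 8: ĝ = (51521/41907)·(1) + (-6090/13969)·(1/8) = 196949/167628.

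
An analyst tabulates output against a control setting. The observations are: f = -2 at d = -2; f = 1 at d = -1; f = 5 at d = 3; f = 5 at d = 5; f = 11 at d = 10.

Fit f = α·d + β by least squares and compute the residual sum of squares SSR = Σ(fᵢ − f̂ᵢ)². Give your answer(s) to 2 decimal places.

SSR = 3.99

The normal equations are: 139·α + 15·β = 153;  15·α + 5·β = 20.
(Σd·d = 139, Σd = 15, Σ1 = 5, Σd·f = 153, Σf = 20.)
Δ = 139·5 − 15² = 470.
α = (153·5 − 15·20)/470 = 93/94; β = (139·20 − 15·153)/470 = 97/94.
Residuals: -99/94, 45/47, 1, -46/47, 7/94; SSR = 375/94.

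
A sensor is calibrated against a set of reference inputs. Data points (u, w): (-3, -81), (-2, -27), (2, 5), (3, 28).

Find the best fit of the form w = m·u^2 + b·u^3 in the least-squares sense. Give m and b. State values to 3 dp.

Entries of MᵀM: Σu^2·u^2 = 194, Σu^2·u^3 = 0, Σu^3·u^3 = 1586.
Right-hand side: Σu^2·w = -565, Σu^3·w = 3199.
Δ = 194·1586 − 0² = 307684.
m = ((-565)·1586 − 0·3199)/307684 = -565/194; b = (194·3199 − 0·(-565))/307684 = 3199/1586.

m = -2.912, b = 2.017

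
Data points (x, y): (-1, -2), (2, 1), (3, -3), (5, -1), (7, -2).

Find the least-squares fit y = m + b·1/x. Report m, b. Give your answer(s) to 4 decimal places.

m = -1.4314, b = 0.8909

Normal-equation sums: Σ1 = 5, Σ1/x = 37/210, Σ1/x·1/x = 62689/44100.
And Σy = -7, Σ1/x·y = 71/70.
Normal equations: [[5, 37/210]; [37/210, 62689/44100]]·[m, b]ᵀ = [-7, 71/70]ᵀ.
Eliminating b: (62689/44100)·(row 1) − (37/210)·(row 2) gives (78019/11025)·m = (62689/44100)·(-7) − (37/210)·(71/70) = -111676/11025, so m = -111676/78019.
Then b = ((71/70) − (37/210)·(-111676/78019))/(62689/44100) = 69510/78019.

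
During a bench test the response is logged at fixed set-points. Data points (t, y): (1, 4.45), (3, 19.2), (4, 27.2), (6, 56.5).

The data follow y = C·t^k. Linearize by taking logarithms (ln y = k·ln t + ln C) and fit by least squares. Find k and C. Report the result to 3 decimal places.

k = 1.389, C = 4.312

With ln yᵢ as the transformed response and ln tᵢ as the regressor:
XᵀX = [[6.3392, 4.2767]; [4.2767, 4]], rhs = [15.0539, 11.7853]ᵀ  (here Σln t = 4.2767, Σ(ln t)² = 6.3392, Σln y = 11.7853, Σln t·ln y = 15.0539).
Δ = 6.3392·4 − (4.2767)² = 7.0668; k = (15.0539·4 − 4.2767·11.7853)/7.0668 = 1.38875, ln C = (6.3392·11.7853 − 4.2767·15.0539)/7.0668 = 1.46151, so C = exp(1.46151) = 4.31247.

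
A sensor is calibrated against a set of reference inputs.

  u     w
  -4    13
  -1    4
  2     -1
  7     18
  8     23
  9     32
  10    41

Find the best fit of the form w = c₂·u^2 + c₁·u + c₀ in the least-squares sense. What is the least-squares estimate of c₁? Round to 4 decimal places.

AᵀA·[c₂, c₁, c₀]ᵀ = Aᵀw reads: 23331·c₂ + 2527·c₁ + 315·c₀ = 9254;  2527·c₂ + 315·c₁ + 31·c₀ = 950;  315·c₂ + 31·c₁ + 7·c₀ = 130.
(Σu^2·u^2 = 23331, Σu^2·u = 2527, Σu^2 = 315, Σu·u = 315, Σu = 31, Σ1 = 7, Σu^2·w = 9254, Σu·w = 950, Σw = 130.)
Solving the 3×3 system (Gaussian elimination) gives c₂ = 1416/2701, c₁ = -3331/2701, c₀ = 1193/2701.

c₁ = -1.2332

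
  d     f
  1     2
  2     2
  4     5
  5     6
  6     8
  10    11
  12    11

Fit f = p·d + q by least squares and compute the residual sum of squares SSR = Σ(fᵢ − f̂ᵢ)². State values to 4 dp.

SSR = 4.6745

The normal equations are: 326·p + 40·q = 346;  40·p + 7·q = 45.
Determinant 326·7 − 40² = 682.
p = (346·7 − 40·45)/682 = 311/341; q = (326·45 − 40·346)/682 = 415/341.
Residuals: -4/31, -355/341, 46/341, 76/341, 447/341, 226/341, -36/31; SSR = 1594/341.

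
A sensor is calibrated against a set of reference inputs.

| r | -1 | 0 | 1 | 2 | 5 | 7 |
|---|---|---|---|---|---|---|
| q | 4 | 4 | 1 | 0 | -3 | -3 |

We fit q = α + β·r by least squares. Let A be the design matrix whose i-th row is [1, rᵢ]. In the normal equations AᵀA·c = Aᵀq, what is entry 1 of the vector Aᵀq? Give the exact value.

3

Entry 1 ↔ basis 1, so (Aᵀq)_{1} = Σᵢ qᵢ = (1)·(4) + (1)·(4) + (1)·(1) + (1)·(0) + (1)·(-3) + (1)·(-3) = 3.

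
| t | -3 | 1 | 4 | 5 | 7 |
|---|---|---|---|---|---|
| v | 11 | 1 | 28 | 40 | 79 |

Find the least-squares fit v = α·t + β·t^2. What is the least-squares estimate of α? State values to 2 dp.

α = 0.75

Compute the Gram sums: Σt·t = 100, Σt·t^2 = 506, Σt^2·t^2 = 3364.
For Xᵀv: Σt·v = 833, Σt^2·v = 5419.
XᵀX·[α, β]ᵀ = Xᵀv becomes [[100, 506]; [506, 3364]]·[α, β]ᵀ = [833, 5419]ᵀ.
det = 100·3364 − 506² = 80364.
α = (833·3364 − 506·5419)/80364 = 10033/13394; β = (100·5419 − 506·833)/80364 = 20067/13394.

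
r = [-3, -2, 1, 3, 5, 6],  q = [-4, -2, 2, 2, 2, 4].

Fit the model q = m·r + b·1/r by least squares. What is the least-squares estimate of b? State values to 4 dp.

AᵀA·[m, b]ᵀ = Aᵀq reads: 84·m + 6·b = 58;  6·m + (77/50)·b = 91/15.
(Σr·r = 84, Σr·1/r = 6, Σ1/r·1/r = 77/50, Σr·q = 58, Σ1/r·q = 91/15.)
det = 84·(77/50) − 6² = 2334/25.
m = (58·(77/50) − 6·(91/15))/(2334/25) = 441/778; b = (84·(91/15) − 6·58)/(2334/25) = 2020/1167.

b = 1.7309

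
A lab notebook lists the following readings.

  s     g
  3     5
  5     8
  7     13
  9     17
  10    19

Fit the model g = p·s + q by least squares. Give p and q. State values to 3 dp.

Forming AᵀA = [[264, 34]; [34, 5]] and Aᵀg = [489, 62]ᵀ gives AᵀA·[p, q]ᵀ = Aᵀg.
det = 264·5 − 34² = 164.
p = (489·5 − 34·62)/164 = 337/164; q = (264·62 − 34·489)/164 = -129/82.

p = 2.055, q = -1.573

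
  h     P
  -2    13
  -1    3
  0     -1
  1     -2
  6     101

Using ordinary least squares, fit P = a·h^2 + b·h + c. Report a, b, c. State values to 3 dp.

a = 3.140, b = -1.647, c = -2.262

XᵀX·[a, b, c]ᵀ = XᵀP reads: 1314·a + 208·b + 42·c = 3689;  208·a + 42·b + 4·c = 575;  42·a + 4·b + 5·c = 114.
Inverting the 3×3 Gram matrix, [a, b, c]ᵀ = [54009/17198, -28319/17198, -19453/8599]ᵀ.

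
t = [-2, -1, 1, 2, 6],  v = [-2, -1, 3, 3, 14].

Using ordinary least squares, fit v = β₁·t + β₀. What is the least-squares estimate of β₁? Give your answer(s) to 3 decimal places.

Setting ∂/∂β₁ … = 0 gives: 46·β₁ + 6·β₀ = 98;  6·β₁ + 5·β₀ = 17.
Δ = 46·5 − 6² = 194.
β₁ = (98·5 − 6·17)/194 = 2; β₀ = (46·17 − 6·98)/194 = 1.

β₁ = 2.000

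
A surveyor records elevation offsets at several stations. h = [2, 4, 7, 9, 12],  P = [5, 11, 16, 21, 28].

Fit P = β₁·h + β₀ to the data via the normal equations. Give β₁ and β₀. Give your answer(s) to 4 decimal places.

From the data, Σh·h = 294, Σh = 34, Σ1 = 5.
And Σh·P = 691, ΣP = 81.
So AᵀA·[β₁, β₀]ᵀ = AᵀP: [[294, 34]; [34, 5]]·[β₁, β₀]ᵀ = [691, 81]ᵀ.
Δ = 294·5 − 34² = 314.
β₁ = (691·5 − 34·81)/314 = 701/314; β₀ = (294·81 − 34·691)/314 = 160/157.

β₁ = 2.2325, β₀ = 1.0191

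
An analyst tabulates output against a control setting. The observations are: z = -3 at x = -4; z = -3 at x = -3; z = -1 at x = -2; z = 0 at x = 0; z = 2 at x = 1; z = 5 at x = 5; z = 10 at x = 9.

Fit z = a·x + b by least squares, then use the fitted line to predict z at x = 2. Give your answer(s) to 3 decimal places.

With design matrix A, AᵀA = [[136, 6]; [6, 7]] and Aᵀz = [140, 10]ᵀ.
Eliminating b: 7·(row 1) − 6·(row 2) gives 916·a = 7·140 − 6·10 = 920, so a = 230/229.
Then b = (10 − 6·(230/229))/7 = 130/229.
At x = 2: ẑ = (230/229)·(2) + (130/229)·(1) = 590/229.

ẑ = 2.576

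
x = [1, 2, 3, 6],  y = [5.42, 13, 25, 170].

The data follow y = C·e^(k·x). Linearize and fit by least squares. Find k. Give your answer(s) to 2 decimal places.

k = 0.68

Linearized form: ln y = k·x + ln C. From the 4 transformed points,
Over the data: Σx = 12.0000, Σ(x)² = 50.0000, Σln y = 12.6097, Σx·ln y = 47.2914.
Normal system: [[50.0000, 12.0000]; [12.0000, 4]]·[k, ln C]ᵀ = [47.2914, 12.6097]ᵀ.
Slope k = (n·Σx·ln y − Σx·Σln y)/(n·Σ(x)² − (Σx)²) = (4·47.2914 − 12.0000·12.6097)/56.0000 = 0.67588; ln C = (Σln y − k·Σx)/n = 1.12480.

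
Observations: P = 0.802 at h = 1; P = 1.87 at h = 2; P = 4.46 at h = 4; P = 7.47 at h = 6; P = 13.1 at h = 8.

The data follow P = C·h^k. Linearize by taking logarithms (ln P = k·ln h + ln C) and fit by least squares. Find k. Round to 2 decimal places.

k = 1.31

Taking logs, ln P = k·ln h + ln C, so regress ln P on ln h.
AᵀA = [[9.9367, 5.9506]; [5.9506, 5]], rhs = [11.4592, 6.4839]ᵀ  (here Σln h = 5.9506, Σ(ln h)² = 9.9367, Σln P = 6.4839, Σln h·ln P = 11.4592).
Solving (det = 14.2736): k = 1.31099, ln C = -0.26345.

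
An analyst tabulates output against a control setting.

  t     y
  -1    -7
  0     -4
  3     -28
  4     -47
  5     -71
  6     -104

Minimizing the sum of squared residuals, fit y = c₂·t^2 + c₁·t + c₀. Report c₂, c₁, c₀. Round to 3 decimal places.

c₂ = -2.883, c₁ = 0.704, c₀ = -3.697

With design matrix X, XᵀX = [[2259, 431, 87]; [431, 87, 17]; [87, 17, 6]] and Xᵀy = [-6530, -1244, -261]ᵀ.
Inverting the 3×3 Gram matrix, [c₂, c₁, c₀]ᵀ = [-20305/7044, 1653/2348, -13021/3522]ᵀ.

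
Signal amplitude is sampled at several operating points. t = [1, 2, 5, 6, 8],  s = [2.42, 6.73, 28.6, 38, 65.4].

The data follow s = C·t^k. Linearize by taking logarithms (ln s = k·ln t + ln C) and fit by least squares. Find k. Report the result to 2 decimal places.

Let Y = ln s. Fitting Y = k·ln t + ln C by least squares:
Σln t = 6.1738, Σ(ln t)² = 10.6052, Σln s = 13.9619, Σln t·ln s = 21.9295.
Equations: 10.6052·k + 6.1738·ln C = 21.9295;  6.1738·k + 5·ln C = 13.9619.
Slope k = (n·Σln t·ln s − Σln t·Σln s)/(n·Σ(ln t)² − (Σln t)²) = (5·21.9295 − 6.1738·13.9619)/14.9105 = 1.57271; ln C = (Σln s − k·Σln t)/n = 0.85046.

k = 1.57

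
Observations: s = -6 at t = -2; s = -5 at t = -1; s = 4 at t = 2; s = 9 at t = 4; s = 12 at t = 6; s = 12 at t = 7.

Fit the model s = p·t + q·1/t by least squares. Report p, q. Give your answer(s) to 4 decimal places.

p = 1.7973, q = 3.2164

Forming XᵀX = [[110, 6]; [6, 11365/7056]] and Xᵀs = [217, 447/28]ᵀ gives XᵀX·[p, q]ᵀ = Xᵀs.
Eliminating q: (11365/7056)·(row 1) − 6·(row 2) gives (498067/3528)·p = (11365/7056)·217 − 6·(447/28) = 255763/1008, so p = 1790341/996134.
Then q = ((447/28) − 6·(1790341/996134))/(11365/7056) = 1601964/498067.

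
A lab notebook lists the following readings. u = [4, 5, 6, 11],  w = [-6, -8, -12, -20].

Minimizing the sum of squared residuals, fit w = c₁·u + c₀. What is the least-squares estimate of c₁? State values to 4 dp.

Setting ∂/∂c₁ … = 0 gives: 198·c₁ + 26·c₀ = -356;  26·c₁ + 4·c₀ = -46.
(Σu·u = 198, Σu = 26, Σ1 = 4, Σu·w = -356, Σw = -46.)
det = 198·4 − 26² = 116.
c₁ = ((-356)·4 − 26·(-46))/116 = -57/29; c₀ = (198·(-46) − 26·(-356))/116 = 37/29.

c₁ = -1.9655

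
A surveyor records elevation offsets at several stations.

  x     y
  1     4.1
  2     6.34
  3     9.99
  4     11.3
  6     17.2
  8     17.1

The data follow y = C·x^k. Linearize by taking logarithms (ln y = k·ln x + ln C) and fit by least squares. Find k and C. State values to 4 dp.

k = 0.7383, C = 4.0985

Taking logs, ln y = k·ln x + ln C, so regress ln y on ln x.
AᵀA = [[11.1437, 7.0493]; [7.0493, 6]], rhs = [18.1713, 13.6682]ᵀ  (here Σln x = 7.0493, Σ(ln x)² = 11.1437, Σln y = 13.6682, Σln x·ln y = 18.1713).
Solving (det = 17.1702): k = 0.73831, ln C = 1.41062, so C = exp(1.41062) = 4.09851.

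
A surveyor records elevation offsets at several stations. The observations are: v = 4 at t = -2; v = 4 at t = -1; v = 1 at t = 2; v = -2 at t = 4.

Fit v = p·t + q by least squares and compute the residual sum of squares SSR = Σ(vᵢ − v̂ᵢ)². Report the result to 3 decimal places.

SSR = 0.989

Entries of XᵀX: Σt·t = 25, Σt = 3, Σ1 = 4.
For Xᵀv: Σt·v = -18, Σv = 7.
XᵀX·[p, q]ᵀ = Xᵀv becomes [[25, 3]; [3, 4]]·[p, q]ᵀ = [-18, 7]ᵀ.
Determinant 25·4 − 3² = 91.
p = ((-18)·4 − 3·7)/91 = -93/91; q = (25·7 − 3·(-18))/91 = 229/91.
Residuals: -51/91, 6/13, 48/91, -3/7; SSR = 90/91.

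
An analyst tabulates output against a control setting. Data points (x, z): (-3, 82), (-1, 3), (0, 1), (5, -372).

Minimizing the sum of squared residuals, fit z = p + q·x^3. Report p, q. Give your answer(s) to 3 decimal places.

The normal system MᵀM·[p, q]ᵀ = Mᵀz is [[4, 97]; [97, 16355]]·[p, q]ᵀ = [-286, -48717]ᵀ.
det = 4·16355 − 97² = 56011.
p = ((-286)·16355 − 97·(-48717))/56011 = 48019/56011; q = (4·(-48717) − 97·(-286))/56011 = -167126/56011.

p = 0.857, q = -2.984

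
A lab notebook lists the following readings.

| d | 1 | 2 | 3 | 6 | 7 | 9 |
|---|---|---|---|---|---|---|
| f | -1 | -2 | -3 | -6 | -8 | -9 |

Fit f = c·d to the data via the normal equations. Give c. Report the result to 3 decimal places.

The normal equations are: 180·c = -187.
c = (-187)/180 = -1.03889.

c = -1.039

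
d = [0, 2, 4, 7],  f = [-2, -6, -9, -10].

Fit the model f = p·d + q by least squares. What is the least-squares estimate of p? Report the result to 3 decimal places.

Normal-equation sums: Σd·d = 69, Σd = 13, Σ1 = 4.
Right-hand side: Σd·f = -118, Σf = -27.
Eliminating q: 4·(row 1) − 13·(row 2) gives 107·p = 4·(-118) − 13·(-27) = -121, so p = -121/107.
Then q = ((-27) − 13·(-121/107))/4 = -329/107.

p = -1.131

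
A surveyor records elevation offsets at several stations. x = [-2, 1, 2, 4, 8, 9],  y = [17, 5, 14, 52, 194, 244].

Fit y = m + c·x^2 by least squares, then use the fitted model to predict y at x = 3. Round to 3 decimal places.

ŷ = 30.141

The normal system MᵀM·[m, c]ᵀ = Mᵀy is [[6, 170]; [170, 10946]]·[m, c]ᵀ = [526, 33141]ᵀ.
det = 6·10946 − 170² = 36776.
m = (526·10946 − 170·33141)/36776 = 61813/18388; c = (6·33141 − 170·526)/36776 = 54713/18388.
At x = 3: ŷ = (61813/18388)·(1) + (54713/18388)·(9) = 277115/9194.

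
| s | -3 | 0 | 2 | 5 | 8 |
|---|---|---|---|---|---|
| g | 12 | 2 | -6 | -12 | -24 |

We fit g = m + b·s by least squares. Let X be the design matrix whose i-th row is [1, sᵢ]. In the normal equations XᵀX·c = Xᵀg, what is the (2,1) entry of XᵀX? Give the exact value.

Row 2 ↔ basis s, column 1 ↔ basis 1, so (XᵀX)_{2,1} = Σᵢ s = (-3)·(1) + (0)·(1) + (2)·(1) + (5)·(1) + (8)·(1) = 12.

12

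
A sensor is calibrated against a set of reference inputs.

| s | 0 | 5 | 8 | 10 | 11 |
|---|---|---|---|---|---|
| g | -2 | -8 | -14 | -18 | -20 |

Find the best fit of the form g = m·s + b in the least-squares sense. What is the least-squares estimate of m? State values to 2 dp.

Forming XᵀX = [[310, 34]; [34, 5]] and Xᵀg = [-552, -62]ᵀ gives XᵀX·[m, b]ᵀ = Xᵀg.
det = 310·5 − 34² = 394.
m = ((-552)·5 − 34·(-62))/394 = -326/197; b = (310·(-62) − 34·(-552))/394 = -226/197.

m = -1.65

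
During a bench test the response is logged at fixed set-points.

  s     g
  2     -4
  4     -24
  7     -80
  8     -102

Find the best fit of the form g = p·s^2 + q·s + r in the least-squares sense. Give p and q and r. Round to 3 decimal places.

Normal-equation sums: Σs^2·s^2 = 6769, Σs^2·s = 927, Σs^2 = 133, Σs·s = 133, Σs = 21, Σ1 = 4.
Moment sums: Σs^2·g = -10848, Σs·g = -1480, Σg = -210.
Normal equations: [[6769, 927, 133]; [927, 133, 21]; [133, 21, 4]]·[p, q, r]ᵀ = [-10848, -1480, -210]ᵀ.
Row-reducing yields p = -529/354, q = -185/118, r = 959/177.

p = -1.494, q = -1.568, r = 5.418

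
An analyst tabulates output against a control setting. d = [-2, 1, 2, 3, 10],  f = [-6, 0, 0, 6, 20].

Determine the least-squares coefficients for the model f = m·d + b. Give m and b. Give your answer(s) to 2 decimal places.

MᵀM·[m, b]ᵀ = Mᵀf reads: 118·m + 14·b = 230;  14·m + 5·b = 20.
Determinant 118·5 − 14² = 394.
m = (230·5 − 14·20)/394 = 435/197; b = (118·20 − 14·230)/394 = -430/197.

m = 2.21, b = -2.18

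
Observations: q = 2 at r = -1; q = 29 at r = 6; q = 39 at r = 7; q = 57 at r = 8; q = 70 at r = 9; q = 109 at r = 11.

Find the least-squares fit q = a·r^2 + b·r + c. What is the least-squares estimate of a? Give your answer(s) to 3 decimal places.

From the data, Σr^2·r^2 = 28996, Σr^2·r = 3130, Σr^2 = 352, Σr·r = 352, Σr = 40, Σ1 = 6.
Moment sums: Σr^2·q = 25464, Σr·q = 2730, Σq = 306.
AᵀA·[a, b, c]ᵀ = Aᵀq becomes [[28996, 3130, 352]; [3130, 352, 40]; [352, 40, 6]]·[a, b, c]ᵀ = [25464, 2730, 306]ᵀ.
Row-reducing yields a = 25131/24631, b = -31530/24631, c = -7971/24631.

a = 1.020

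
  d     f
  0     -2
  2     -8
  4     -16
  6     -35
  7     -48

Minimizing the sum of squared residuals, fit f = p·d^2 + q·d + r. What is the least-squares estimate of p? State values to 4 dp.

p = -0.9177

Entries of XᵀX: Σd^2·d^2 = 3969, Σd^2·d = 631, Σd^2 = 105, Σd·d = 105, Σd = 19, Σ1 = 5.
Right-hand side: Σd^2·f = -3900, Σd·f = -626, Σf = -109.
Normal equations: [[3969, 631, 105]; [631, 105, 19]; [105, 19, 5]]·[p, q, r]ᵀ = [-3900, -626, -109]ᵀ.
Row-reducing yields p = -4629/5044, q = 171/5044, r = -3350/1261.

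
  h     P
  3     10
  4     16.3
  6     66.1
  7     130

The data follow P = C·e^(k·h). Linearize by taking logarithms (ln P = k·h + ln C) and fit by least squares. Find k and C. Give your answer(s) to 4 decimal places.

k = 0.6530, C = 1.3141

Let Y = ln P. Fitting Y = k·h + ln C by least squares:
Over the data: Σh = 20.0000, Σ(h)² = 110.0000, Σln P = 14.1525, Σh·ln P = 77.2922.
Normal system: [[110.0000, 20.0000]; [20.0000, 4]]·[k, ln C]ᵀ = [77.2922, 14.1525]ᵀ.
Δ = 110.0000·4 − (20.0000)² = 40.0000; k = (77.2922·4 − 20.0000·14.1525)/40.0000 = 0.65299, ln C = (110.0000·14.1525 − 20.0000·77.2922)/40.0000 = 0.27316, so C = exp(0.27316) = 1.31411.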